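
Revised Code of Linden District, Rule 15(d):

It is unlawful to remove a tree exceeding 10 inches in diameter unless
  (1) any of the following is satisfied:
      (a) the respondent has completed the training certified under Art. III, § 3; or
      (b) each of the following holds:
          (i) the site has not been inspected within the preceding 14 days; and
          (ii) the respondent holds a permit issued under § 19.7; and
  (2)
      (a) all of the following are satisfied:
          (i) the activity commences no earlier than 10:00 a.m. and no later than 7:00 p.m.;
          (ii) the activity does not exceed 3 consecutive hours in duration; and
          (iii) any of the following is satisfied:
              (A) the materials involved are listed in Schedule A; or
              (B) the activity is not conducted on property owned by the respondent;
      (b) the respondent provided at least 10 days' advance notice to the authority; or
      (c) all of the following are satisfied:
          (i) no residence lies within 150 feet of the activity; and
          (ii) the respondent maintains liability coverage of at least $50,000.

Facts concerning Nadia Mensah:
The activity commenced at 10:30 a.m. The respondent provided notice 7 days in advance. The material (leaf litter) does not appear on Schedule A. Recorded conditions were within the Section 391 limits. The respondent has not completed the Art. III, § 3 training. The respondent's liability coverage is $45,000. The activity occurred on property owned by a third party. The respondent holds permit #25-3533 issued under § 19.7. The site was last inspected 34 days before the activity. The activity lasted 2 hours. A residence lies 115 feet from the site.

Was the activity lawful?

Yes — lawful.

(a) training certified — not satisfied.
(i) not (site inspected) — holds.
(ii) holds permit — met.
(b): T AND T → true.
(1) = F OR T = true.
(i) start within hours — satisfied.
(ii) ≤ 3 hrs duration — satisfied.
(A) Schedule A material — not met.
(B) not (own property) — satisfied.
So (iii) is satisfied (F OR T).
So (a) is satisfied (T AND T AND T).
(b) ≥10 days' notice — not satisfied.
(i) no residence in 150 ft — not met.
(ii) coverage ≥ $50,000 — fails.
So (c) is not satisfied (F AND F).
(2): T OR F OR F → true.
Overall: T AND T → true.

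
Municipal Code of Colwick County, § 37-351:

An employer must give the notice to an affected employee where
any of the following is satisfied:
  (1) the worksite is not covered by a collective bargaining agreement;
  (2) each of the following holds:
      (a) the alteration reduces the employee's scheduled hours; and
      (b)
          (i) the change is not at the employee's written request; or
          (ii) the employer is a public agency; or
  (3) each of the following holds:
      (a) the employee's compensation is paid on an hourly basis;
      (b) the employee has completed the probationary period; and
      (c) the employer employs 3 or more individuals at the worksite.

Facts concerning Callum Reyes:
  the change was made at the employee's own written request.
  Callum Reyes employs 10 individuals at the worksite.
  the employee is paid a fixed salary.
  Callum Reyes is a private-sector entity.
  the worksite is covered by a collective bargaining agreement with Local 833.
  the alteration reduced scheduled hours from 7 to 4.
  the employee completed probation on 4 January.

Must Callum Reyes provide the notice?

No — not required.

(1) no CBA — not met.
(a) hours reduced — met.
(i) not employee-requested — fails.
(ii) public agency — fails.
So (b) is not satisfied (F OR F).
(2): T AND F → false.
(a) hourly-paid — not met.
(b) past probation — holds.
(c) ≥ 3 at site — met.
(3) = F AND T AND T = false.
Overall: F OR F OR F → false.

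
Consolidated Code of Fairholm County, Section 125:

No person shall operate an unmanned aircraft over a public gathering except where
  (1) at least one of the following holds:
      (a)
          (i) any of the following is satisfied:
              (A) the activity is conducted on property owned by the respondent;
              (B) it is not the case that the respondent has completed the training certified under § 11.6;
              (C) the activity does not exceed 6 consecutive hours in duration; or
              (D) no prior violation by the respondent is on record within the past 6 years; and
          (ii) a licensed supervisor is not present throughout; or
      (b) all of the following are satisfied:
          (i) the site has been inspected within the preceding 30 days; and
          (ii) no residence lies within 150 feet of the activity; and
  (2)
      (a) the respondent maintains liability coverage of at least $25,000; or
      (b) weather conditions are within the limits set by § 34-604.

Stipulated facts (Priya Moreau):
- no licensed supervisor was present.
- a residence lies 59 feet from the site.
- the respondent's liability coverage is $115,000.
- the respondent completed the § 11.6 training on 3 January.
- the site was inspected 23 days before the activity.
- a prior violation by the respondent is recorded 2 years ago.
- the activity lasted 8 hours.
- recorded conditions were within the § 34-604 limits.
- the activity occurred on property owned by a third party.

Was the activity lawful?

(A) own property — fails.
(B) not (training certified) — fails.
(C) ≤ 6 hrs duration — fails.
(D) no prior violation — not met.
(i) = F OR F OR F OR F = false.
(ii) not (supervisor present) — satisfied.
(a) = F AND T = false.
(i) site inspected — satisfied.
(ii) no residence in 150 ft — not satisfied.
So (b) is not satisfied (T AND F).
(1): F OR F → false.
(a) coverage ≥ $25,000 — satisfied.
(b) weather ok — satisfied.
So (2) is satisfied (T OR T).
Overall = F AND T = false.

No — unlawful.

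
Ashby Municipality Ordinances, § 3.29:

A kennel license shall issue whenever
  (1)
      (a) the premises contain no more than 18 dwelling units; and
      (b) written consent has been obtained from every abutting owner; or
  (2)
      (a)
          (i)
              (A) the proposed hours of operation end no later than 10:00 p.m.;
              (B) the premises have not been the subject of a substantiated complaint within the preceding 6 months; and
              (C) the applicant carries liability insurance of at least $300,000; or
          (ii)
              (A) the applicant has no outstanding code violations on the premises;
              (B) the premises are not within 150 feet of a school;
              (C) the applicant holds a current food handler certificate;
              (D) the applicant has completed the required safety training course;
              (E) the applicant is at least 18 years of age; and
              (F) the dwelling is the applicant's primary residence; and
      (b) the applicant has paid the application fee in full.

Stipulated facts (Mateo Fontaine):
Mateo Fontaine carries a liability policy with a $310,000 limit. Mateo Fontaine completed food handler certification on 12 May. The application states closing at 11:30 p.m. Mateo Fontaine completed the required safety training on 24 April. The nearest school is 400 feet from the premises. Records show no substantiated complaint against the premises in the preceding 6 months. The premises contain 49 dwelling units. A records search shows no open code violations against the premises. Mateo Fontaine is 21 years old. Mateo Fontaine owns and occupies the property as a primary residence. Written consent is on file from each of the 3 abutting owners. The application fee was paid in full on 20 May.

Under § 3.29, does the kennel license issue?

Yes — granted.

(a) ≤ 18 units — fails.
(b) all abutters consent — holds.
(1) = F AND T = false.
(A) closes by 10 p.m. — fails.
(B) no complaint in 6 mo. — satisfied.
(C) insurance ≥ $300,000 — holds.
(i): F AND T AND T → false.
(A) no code violations — holds.
(B) ≥150 ft from school — holds.
(C) food handler cert. — holds.
(D) safety training — met.
(E) age ≥ 18 — holds.
(F) primary residence — met.
(ii): T AND T AND T AND T AND T AND T → true.
So (a) is satisfied (F OR T).
(b) fee paid — met.
(2): T AND T → true.
So Overall is satisfied (F OR T).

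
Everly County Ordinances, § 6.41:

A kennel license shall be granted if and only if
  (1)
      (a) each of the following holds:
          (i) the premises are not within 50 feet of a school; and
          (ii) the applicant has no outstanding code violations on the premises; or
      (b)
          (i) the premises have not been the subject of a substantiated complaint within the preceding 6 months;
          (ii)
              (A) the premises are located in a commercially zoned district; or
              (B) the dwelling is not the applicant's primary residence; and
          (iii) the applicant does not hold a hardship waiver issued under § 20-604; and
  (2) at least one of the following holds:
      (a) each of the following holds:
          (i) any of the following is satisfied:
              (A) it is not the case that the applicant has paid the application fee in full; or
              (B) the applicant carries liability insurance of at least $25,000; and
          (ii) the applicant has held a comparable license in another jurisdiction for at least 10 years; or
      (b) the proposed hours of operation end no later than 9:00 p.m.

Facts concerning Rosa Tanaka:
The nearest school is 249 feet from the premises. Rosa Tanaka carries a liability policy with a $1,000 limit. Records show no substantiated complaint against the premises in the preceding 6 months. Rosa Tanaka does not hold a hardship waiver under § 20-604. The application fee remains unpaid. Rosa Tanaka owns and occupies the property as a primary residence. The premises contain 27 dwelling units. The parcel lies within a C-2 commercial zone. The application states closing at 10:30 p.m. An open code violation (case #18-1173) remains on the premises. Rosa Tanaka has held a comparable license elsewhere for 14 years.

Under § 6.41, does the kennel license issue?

(i) ≥50 ft from school — met.
(ii) no code violations — fails.
(a) = T AND F = false.
(i) no complaint in 6 mo. — satisfied.
(A) commercially zoned — met.
(B) not (primary residence) — not satisfied.
(ii) = T OR F = true.
(iii) not (hardship waiver) — satisfied.
(b) = T AND T AND T = true.
(1) = F OR T = true.
(A) not (fee paid) — satisfied.
(B) insurance ≥ $25,000 — fails.
So (i) is satisfied (T OR F).
(ii) prior license ≥ 10 yr — met.
(a) = T AND T = true.
(b) closes by 9 p.m. — not met.
(2) = T OR F = true.
Overall = T AND T = true.

Yes — granted.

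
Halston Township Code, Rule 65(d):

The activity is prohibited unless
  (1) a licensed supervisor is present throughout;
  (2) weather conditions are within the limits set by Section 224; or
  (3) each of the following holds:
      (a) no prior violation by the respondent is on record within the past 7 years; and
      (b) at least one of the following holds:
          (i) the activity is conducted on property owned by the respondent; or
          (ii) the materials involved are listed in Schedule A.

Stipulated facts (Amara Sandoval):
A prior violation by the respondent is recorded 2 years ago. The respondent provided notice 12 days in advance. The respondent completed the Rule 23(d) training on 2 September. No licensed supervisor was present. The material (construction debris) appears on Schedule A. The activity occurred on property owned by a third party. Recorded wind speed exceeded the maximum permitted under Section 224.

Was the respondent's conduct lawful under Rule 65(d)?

(1) supervisor present — not met.
(2) weather ok — not met.
(a) no prior violation — not satisfied.
(i) own property — not satisfied.
(ii) Schedule A material — met.
So (b) is satisfied (F OR T).
(3) = F AND T = false.
Overall: F OR F OR F → false.

No — unlawful.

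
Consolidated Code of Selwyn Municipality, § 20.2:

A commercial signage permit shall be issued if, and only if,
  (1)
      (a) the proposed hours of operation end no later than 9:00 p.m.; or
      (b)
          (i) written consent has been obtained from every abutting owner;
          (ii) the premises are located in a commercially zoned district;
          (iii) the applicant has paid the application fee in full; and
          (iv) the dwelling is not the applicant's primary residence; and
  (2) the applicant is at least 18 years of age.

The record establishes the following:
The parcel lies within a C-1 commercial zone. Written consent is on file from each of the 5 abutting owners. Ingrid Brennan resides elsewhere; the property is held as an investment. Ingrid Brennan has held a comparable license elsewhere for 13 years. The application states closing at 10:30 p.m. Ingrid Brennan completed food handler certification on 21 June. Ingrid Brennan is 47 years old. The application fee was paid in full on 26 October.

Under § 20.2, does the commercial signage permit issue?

(a) closes by 9 p.m. — fails.
(i) all abutters consent — holds.
(ii) commercially zoned — holds.
(iii) fee paid — met.
(iv) not (primary residence) — holds.
(b) = T AND T AND T AND T = true.
(1) = F OR T = true.
(2) age ≥ 18 — met.
Overall: T AND T → true.

Yes — granted.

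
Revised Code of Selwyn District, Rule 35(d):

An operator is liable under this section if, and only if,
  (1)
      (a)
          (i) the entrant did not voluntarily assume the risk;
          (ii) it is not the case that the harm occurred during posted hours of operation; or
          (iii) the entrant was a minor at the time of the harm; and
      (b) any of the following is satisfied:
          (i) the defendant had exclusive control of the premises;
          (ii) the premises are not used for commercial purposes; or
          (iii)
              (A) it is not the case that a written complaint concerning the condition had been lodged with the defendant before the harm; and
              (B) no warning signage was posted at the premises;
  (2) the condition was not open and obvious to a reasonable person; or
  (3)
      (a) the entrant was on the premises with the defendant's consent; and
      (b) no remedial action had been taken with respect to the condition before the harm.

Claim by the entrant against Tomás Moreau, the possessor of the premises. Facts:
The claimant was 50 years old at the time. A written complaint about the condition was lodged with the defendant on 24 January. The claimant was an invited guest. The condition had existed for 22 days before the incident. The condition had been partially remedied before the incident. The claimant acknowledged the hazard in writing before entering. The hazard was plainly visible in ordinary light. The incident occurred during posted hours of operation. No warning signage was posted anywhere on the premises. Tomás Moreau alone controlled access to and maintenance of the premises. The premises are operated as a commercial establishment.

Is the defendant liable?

(i) no assumed risk — not met.
(ii) not (during posted hours) — not satisfied.
(iii) entrant a minor — fails.
So (a) is not satisfied (F OR F OR F).
(i) exclusive control — met.
(ii) not (commercial use) — not met.
(A) not (complaint lodged) — fails.
(B) no signage posted — met.
So (iii) is not satisfied (F AND T).
(b): T OR F OR F → true.
(1) = F AND T = false.
(2) not open/obvious — fails.
(a) consent to enter — holds.
(b) no remedial action — fails.
(3): T AND F → false.
Overall = F OR F OR F = false.

No — not liable.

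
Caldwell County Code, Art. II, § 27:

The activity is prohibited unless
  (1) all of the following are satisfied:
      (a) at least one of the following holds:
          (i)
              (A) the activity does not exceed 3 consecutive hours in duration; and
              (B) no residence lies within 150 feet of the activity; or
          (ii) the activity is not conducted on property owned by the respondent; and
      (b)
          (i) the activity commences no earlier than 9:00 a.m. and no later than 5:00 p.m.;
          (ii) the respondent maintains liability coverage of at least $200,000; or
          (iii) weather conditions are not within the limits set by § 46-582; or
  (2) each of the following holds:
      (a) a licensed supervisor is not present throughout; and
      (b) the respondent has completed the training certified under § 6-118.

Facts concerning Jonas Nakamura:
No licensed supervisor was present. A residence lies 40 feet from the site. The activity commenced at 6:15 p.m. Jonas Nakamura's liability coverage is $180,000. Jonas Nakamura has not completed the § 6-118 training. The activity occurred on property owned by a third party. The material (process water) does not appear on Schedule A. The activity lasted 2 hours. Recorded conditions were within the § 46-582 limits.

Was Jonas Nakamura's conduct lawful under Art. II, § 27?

No — unlawful.

(A) ≤ 3 hrs duration — satisfied.
(B) no residence in 150 ft — not met.
So (i) is not satisfied (T AND F).
(ii) not (own property) — holds.
(a) = F OR T = true.
(i) start within hours — not met.
(ii) coverage ≥ $200,000 — not met.
(iii) not (weather ok) — fails.
(b) = F OR F OR F = false.
(1) = T AND F = false.
(a) not (supervisor present) — satisfied.
(b) training certified — not met.
So (2) is not satisfied (T AND F).
Overall: F OR F → false.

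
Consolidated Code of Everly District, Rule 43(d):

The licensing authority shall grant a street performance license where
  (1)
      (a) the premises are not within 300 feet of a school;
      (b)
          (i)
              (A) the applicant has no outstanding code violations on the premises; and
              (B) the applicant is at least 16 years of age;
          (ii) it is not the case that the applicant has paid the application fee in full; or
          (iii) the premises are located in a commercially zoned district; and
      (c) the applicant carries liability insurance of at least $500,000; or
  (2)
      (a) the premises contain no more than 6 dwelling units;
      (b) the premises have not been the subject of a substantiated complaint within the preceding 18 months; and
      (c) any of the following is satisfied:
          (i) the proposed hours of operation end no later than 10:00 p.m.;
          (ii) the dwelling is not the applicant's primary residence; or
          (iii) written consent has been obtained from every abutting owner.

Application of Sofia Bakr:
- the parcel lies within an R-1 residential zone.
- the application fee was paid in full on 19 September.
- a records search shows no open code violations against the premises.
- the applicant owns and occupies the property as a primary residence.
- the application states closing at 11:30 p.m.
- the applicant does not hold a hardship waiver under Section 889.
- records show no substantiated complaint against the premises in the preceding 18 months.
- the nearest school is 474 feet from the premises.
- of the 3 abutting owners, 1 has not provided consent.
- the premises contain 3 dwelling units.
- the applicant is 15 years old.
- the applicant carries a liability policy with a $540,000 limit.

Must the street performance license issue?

(a) ≥300 ft from school — holds.
(A) no code violations — met.
(B) age ≥ 16 — not satisfied.
(i): T AND F → false.
(ii) not (fee paid) — not met.
(iii) commercially zoned — not met.
(b) = F OR F OR F = false.
(c) insurance ≥ $500,000 — holds.
(1): T AND F AND T → false.
(a) ≤ 6 units — holds.
(b) no complaint in 18 mo. — holds.
(i) closes by 10 p.m. — not satisfied.
(ii) not (primary residence) — not satisfied.
(iii) all abutters consent — fails.
(c): F OR F OR F → false.
(2) = T AND T AND F = false.
Overall: F OR F → false.

No — denied.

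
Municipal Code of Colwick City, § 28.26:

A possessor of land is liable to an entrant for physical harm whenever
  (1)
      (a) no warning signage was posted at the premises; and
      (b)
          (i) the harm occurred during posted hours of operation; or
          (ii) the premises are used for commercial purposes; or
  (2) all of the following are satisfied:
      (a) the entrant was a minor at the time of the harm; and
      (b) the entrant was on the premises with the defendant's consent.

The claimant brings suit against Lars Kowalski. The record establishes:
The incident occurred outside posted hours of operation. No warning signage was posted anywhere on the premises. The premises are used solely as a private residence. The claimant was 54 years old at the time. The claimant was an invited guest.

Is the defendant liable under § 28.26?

No — not liable.

(a) no signage posted — met.
(i) during posted hours — not satisfied.
(ii) commercial use — fails.
(b): F OR F → false.
(1): T AND F → false.
(a) entrant a minor — not met.
(b) consent to enter — met.
(2) = F AND T = false.
Overall = F OR F = false.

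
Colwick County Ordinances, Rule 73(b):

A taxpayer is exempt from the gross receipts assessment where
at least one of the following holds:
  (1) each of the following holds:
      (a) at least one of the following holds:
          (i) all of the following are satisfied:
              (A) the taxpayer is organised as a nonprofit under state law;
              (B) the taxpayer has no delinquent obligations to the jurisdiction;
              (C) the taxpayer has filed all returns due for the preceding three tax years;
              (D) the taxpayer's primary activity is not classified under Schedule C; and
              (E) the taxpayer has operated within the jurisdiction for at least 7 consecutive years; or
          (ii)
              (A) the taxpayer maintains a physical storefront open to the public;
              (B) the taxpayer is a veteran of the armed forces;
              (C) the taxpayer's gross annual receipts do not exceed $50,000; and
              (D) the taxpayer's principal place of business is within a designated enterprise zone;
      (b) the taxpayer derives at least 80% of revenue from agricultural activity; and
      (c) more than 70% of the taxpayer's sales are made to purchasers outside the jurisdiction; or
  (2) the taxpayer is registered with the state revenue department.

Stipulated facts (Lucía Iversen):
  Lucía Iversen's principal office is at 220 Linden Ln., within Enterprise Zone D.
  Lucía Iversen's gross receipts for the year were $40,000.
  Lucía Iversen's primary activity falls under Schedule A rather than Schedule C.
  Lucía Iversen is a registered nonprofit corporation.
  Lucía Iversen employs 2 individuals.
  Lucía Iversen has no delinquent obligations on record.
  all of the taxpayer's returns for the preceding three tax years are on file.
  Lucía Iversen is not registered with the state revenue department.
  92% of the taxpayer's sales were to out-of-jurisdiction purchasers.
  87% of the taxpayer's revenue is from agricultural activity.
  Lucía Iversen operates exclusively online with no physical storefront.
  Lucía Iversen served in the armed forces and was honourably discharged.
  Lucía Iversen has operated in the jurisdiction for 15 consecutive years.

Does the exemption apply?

(A) nonprofit — holds.
(B) no delinquency — met.
(C) returns current — holds.
(D) not (Schedule C activity) — satisfied.
(E) ≥ 7 yrs in jurisdiction — satisfied.
(i): T AND T AND T AND T AND T → true.
(A) has storefront — not met.
(B) veteran — satisfied.
(C) receipts ≤ $50,000 — holds.
(D) in enterprise zone — satisfied.
(ii) = F AND T AND T AND T = false.
(a) = T OR F = true.
(b) ≥80% agricultural — holds.
(c) >70% out-of-jur. sales — holds.
(1) = T AND T AND T = true.
(2) state-registered — not satisfied.
So Overall is satisfied (T OR F).

Yes — exempt.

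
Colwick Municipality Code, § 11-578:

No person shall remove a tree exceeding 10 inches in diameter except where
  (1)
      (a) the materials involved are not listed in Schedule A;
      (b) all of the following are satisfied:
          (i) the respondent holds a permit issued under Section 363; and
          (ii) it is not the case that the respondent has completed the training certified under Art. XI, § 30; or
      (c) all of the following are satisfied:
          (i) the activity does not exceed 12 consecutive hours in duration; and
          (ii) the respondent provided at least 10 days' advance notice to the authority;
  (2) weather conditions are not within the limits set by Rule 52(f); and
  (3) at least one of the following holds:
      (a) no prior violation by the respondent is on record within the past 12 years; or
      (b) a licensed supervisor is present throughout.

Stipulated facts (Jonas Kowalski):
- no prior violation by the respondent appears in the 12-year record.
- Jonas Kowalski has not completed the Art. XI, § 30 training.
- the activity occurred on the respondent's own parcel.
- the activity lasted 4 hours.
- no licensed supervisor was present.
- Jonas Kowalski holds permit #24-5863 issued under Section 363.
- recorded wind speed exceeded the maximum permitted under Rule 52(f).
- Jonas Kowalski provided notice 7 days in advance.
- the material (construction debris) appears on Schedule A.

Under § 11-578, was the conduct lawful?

Yes — lawful.

(a) not (Schedule A material) — fails.
(i) holds permit — satisfied.
(ii) not (training certified) — satisfied.
So (b) is satisfied (T AND T).
(i) ≤ 12 hrs duration — satisfied.
(ii) ≥10 days' notice — not satisfied.
So (c) is not satisfied (T AND F).
(1): F OR T OR F → true.
(2) not (weather ok) — holds.
(a) no prior violation — satisfied.
(b) supervisor present — not met.
(3) = T OR F = true.
So Overall is satisfied (T AND T AND T).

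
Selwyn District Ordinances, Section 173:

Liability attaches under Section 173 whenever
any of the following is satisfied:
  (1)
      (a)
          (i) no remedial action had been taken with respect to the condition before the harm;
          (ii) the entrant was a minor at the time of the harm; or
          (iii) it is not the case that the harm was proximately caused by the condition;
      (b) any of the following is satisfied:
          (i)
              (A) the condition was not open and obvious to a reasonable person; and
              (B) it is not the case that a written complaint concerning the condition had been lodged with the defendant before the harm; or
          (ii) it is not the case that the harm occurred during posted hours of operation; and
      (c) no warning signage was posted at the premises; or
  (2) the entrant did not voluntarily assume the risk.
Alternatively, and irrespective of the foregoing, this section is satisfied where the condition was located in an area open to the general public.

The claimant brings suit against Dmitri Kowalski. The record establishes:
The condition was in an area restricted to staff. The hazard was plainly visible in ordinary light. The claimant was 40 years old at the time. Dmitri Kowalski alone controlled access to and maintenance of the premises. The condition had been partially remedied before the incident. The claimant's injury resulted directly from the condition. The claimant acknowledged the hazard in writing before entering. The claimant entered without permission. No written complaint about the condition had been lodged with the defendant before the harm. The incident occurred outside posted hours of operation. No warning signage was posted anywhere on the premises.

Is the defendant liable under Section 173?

(i) no remedial action — not satisfied.
(ii) entrant a minor — not satisfied.
(iii) not (proximate cause) — not met.
(a): F OR F OR F → false.
(A) not open/obvious — fails.
(B) not (complaint lodged) — met.
So (i) is not satisfied (F AND T).
(ii) not (during posted hours) — satisfied.
(b): F OR T → true.
(c) no signage posted — holds.
(1) = F AND T AND T = false.
(2) no assumed risk — not satisfied.
So Overall is not satisfied (F OR F).
Exception (public area) — not satisfied.
Result: main false OR exception false → false.

No — not liable.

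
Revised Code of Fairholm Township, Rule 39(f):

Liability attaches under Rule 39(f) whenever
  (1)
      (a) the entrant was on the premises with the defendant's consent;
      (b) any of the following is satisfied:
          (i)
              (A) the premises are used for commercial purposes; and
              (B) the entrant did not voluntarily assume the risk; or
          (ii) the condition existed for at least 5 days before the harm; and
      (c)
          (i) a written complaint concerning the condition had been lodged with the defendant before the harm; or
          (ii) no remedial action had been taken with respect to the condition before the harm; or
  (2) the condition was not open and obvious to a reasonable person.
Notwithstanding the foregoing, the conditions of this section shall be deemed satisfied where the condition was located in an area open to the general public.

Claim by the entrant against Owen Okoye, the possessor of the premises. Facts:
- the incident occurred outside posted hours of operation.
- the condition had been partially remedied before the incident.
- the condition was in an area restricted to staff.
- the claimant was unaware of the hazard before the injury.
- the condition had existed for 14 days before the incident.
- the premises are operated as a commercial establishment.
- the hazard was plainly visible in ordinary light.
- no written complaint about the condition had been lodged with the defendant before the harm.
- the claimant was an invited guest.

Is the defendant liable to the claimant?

(a) consent to enter — holds.
(A) commercial use — satisfied.
(B) no assumed risk — met.
(i): T AND T → true.
(ii) condition ≥5 days old — met.
(b) = T OR T = true.
(i) complaint lodged — not satisfied.
(ii) no remedial action — not met.
So (c) is not satisfied (F OR F).
(1) = T AND T AND F = false.
(2) not open/obvious — fails.
So Overall is not satisfied (F OR F).
Exception (public area) — not satisfied.
Result: main false OR exception false → false.

No — not liable.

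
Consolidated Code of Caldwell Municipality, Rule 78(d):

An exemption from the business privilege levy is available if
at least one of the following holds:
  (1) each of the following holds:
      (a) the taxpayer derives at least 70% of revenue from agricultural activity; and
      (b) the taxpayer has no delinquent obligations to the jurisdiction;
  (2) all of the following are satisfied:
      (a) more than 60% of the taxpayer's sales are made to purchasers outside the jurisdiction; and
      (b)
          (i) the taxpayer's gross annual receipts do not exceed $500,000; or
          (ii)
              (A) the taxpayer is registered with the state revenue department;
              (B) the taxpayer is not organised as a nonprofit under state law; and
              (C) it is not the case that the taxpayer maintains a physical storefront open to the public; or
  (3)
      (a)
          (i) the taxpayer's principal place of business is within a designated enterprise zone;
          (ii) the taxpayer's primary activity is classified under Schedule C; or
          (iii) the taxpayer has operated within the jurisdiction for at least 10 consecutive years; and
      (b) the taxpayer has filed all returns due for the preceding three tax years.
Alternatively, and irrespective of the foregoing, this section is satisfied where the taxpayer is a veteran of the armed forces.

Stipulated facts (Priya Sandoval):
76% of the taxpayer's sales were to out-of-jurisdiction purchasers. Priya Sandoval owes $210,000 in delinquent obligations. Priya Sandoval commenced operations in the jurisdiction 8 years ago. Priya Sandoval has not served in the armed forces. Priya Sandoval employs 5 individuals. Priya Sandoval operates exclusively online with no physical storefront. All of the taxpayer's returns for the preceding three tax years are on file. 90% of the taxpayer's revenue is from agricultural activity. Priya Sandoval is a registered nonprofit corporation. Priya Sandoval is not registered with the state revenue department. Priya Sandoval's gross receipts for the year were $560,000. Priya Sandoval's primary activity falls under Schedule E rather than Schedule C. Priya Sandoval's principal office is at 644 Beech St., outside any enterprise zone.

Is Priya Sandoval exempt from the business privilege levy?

No — not exempt.

(a) ≥70% agricultural — satisfied.
(b) no delinquency — fails.
(1): T AND F → false.
(a) >60% out-of-jur. sales — holds.
(i) receipts ≤ $500,000 — not satisfied.
(A) state-registered — not satisfied.
(B) not (nonprofit) — fails.
(C) not (has storefront) — met.
(ii) = F AND F AND T = false.
So (b) is not satisfied (F OR F).
(2) = T AND F = false.
(i) in enterprise zone — fails.
(ii) Schedule C activity — fails.
(iii) ≥ 10 yrs in jurisdiction — not met.
So (a) is not satisfied (F OR F OR F).
(b) returns current — met.
(3): F AND T → false.
Overall: F OR F OR F → false.
Exception (veteran) — not satisfied.
Result: main false OR exception false → false.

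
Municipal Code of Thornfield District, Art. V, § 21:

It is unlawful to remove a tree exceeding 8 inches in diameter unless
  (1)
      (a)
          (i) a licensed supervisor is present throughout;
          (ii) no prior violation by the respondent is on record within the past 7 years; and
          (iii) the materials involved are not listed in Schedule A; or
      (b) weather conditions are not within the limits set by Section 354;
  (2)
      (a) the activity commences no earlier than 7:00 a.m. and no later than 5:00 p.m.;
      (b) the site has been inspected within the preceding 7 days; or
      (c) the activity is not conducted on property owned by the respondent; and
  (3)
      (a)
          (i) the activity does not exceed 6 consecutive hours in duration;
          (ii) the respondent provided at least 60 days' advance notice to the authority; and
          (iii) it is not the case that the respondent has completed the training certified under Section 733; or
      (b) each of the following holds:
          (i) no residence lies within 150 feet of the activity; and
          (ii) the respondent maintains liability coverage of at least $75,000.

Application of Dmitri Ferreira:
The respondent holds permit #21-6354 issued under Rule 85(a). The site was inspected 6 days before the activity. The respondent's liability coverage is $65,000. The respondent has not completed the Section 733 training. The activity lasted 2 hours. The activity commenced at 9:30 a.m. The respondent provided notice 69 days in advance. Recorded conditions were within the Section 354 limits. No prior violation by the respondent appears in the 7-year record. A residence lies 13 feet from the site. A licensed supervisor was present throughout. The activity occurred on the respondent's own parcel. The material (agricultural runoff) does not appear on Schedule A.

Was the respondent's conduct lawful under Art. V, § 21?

(i) supervisor present — met.
(ii) no prior violation — satisfied.
(iii) not (Schedule A material) — holds.
(a): T AND T AND T → true.
(b) not (weather ok) — not met.
(1): T OR F → true.
(a) start within hours — holds.
(b) site inspected — holds.
(c) not (own property) — fails.
(2) = T OR T OR F = true.
(i) ≤ 6 hrs duration — holds.
(ii) ≥60 days' notice — met.
(iii) not (training certified) — holds.
(a) = T AND T AND T = true.
(i) no residence in 150 ft — fails.
(ii) coverage ≥ $75,000 — not met.
(b): F AND F → false.
(3): T OR F → true.
Overall = T AND T AND T = true.

Yes — lawful.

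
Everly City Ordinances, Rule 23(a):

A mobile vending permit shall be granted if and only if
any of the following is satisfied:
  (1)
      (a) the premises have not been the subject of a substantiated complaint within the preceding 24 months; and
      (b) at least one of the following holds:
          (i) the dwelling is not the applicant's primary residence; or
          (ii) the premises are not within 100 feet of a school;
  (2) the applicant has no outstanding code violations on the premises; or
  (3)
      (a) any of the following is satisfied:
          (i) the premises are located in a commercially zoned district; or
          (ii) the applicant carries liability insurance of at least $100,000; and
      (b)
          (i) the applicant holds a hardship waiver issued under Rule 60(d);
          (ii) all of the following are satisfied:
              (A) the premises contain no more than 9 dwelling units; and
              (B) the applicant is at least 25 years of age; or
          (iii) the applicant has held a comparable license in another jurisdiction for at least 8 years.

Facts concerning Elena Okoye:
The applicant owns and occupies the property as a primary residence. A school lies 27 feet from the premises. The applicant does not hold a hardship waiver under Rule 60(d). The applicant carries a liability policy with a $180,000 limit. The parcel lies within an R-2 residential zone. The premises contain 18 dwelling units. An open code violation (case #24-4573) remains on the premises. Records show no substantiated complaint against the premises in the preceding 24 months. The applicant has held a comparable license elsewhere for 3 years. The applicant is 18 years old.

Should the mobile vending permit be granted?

(a) no complaint in 24 mo. — satisfied.
(i) not (primary residence) — not satisfied.
(ii) ≥100 ft from school — not satisfied.
(b) = F OR F = false.
So (1) is not satisfied (T AND F).
(2) no code violations — not met.
(i) commercially zoned — not met.
(ii) insurance ≥ $100,000 — satisfied.
(a) = F OR T = true.
(i) hardship waiver — fails.
(A) ≤ 9 units — not satisfied.
(B) age ≥ 25 — not met.
(ii): F AND F → false.
(iii) prior license ≥ 8 yr — not met.
So (b) is not satisfied (F OR F OR F).
So (3) is not satisfied (T AND F).
So Overall is not satisfied (F OR F OR F).

No — denied.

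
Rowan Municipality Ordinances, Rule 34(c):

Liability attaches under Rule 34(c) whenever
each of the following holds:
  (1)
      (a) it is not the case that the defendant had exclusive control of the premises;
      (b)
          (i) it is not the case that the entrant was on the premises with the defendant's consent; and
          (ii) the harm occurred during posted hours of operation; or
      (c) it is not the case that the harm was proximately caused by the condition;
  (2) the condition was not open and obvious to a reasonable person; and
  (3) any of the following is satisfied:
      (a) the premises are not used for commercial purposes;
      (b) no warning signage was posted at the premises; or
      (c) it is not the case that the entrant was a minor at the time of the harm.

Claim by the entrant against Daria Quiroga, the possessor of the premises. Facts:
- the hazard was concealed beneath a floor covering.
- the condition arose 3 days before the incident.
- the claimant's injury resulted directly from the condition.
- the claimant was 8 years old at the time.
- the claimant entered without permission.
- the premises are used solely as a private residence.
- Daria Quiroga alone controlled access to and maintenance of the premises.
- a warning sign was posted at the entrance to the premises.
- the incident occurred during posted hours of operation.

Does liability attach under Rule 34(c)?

Yes — liable.

(a) not (exclusive control) — not satisfied.
(i) not (consent to enter) — holds.
(ii) during posted hours — satisfied.
So (b) is satisfied (T AND T).
(c) not (proximate cause) — not met.
(1): F OR T OR F → true.
(2) not open/obvious — holds.
(a) not (commercial use) — met.
(b) no signage posted — not met.
(c) not (entrant a minor) — not met.
(3): T OR F OR F → true.
Overall = T AND T AND T = true.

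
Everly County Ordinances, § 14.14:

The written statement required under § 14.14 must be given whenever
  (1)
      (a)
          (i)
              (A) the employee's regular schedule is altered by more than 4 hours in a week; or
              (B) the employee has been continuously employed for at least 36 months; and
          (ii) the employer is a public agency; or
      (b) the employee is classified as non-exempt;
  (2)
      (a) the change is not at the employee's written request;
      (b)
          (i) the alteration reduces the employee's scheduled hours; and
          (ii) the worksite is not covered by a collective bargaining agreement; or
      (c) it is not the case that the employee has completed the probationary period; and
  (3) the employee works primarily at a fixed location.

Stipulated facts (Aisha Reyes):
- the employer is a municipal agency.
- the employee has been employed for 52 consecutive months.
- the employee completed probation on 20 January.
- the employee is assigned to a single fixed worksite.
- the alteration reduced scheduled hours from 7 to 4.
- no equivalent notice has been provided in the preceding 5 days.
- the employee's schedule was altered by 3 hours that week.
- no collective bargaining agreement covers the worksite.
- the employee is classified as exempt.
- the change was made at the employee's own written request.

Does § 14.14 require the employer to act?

Yes — required.

(A) schedule shift > 4h — not satisfied.
(B) tenure ≥ 36 mo. — holds.
(i) = F OR T = true.
(ii) public agency — met.
So (a) is satisfied (T AND T).
(b) non-exempt — fails.
So (1) is satisfied (T OR F).
(a) not employee-requested — fails.
(i) hours reduced — met.
(ii) no CBA — met.
(b) = T AND T = true.
(c) not (past probation) — not met.
(2) = F OR T OR F = true.
(3) fixed location — met.
Overall = T AND T AND T = true.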